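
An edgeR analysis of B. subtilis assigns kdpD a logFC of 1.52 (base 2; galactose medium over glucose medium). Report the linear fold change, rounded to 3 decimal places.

Fold change = 2^(1.52) = 2.8679

2.868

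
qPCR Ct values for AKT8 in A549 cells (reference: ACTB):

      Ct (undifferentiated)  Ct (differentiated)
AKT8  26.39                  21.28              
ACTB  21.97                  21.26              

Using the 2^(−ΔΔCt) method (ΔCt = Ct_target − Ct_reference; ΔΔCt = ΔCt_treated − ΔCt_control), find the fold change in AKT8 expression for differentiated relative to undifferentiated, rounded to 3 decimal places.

21.112

ΔCt(undifferentiated) = 26.390 − 21.970 = 4.420
ΔCt(differentiated) = 21.280 − 21.260 = 0.020
ΔΔCt = 0.020 − 4.420 = -4.400
Fold change = 2^(−(-4.400)) = 2^4.400 = 21.1121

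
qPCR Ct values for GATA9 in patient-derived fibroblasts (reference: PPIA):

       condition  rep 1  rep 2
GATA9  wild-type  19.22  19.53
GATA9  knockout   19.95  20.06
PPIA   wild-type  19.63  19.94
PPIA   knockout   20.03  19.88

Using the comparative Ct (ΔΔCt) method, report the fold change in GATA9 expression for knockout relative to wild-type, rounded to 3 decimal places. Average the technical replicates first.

0.727

Mean Ct: GATA9 wild-type 19.375; GATA9 knockout 20.005; PPIA wild-type 19.785; PPIA knockout 19.955
ΔCt(wild-type) = 19.375 − 19.785 = -0.410
ΔCt(knockout) = 20.005 − 19.955 = 0.050
ΔΔCt = 0.050 − (-0.410) = 0.460
Fold change = 2^(−0.460) = 0.7270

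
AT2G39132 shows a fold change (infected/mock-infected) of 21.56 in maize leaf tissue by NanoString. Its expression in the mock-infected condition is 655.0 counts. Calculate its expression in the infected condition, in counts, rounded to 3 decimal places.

infected expression = 655.0 × 21.56 = 14121.800

14121.800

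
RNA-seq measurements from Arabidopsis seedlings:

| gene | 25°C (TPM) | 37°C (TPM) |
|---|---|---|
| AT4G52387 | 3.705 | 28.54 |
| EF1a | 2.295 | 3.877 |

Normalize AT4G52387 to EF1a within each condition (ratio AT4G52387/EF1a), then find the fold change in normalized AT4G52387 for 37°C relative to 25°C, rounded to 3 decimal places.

AT4G52387/EF1a (25°C) = 3.705 / 2.295 = 1.6144
AT4G52387/EF1a (37°C) = 28.54 / 3.877 = 7.3614
Fold change = 7.3614 / 1.6144 = 4.5599

4.560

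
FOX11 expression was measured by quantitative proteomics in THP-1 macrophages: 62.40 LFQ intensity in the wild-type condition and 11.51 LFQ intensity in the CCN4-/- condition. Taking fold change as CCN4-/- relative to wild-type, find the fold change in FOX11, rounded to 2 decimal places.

0.18

Fold change = 11.51 / 62.40 = 0.184
FOX11 is downregulated.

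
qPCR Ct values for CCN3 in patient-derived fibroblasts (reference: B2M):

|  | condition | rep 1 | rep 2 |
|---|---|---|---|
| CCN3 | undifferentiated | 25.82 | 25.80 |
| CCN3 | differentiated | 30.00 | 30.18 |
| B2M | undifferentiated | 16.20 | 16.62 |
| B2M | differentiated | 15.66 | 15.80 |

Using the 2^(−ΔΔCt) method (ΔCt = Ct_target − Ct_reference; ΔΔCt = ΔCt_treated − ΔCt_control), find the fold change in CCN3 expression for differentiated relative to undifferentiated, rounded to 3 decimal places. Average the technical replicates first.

0.032

Mean Ct: CCN3 undifferentiated 25.810; CCN3 differentiated 30.090; B2M undifferentiated 16.410; B2M differentiated 15.730
ΔCt(undifferentiated) = 25.810 − 16.410 = 9.400
ΔCt(differentiated) = 30.090 − 15.730 = 14.360
ΔΔCt = 14.360 − 9.400 = 4.960
Fold change = 2^(−4.960) = 0.0321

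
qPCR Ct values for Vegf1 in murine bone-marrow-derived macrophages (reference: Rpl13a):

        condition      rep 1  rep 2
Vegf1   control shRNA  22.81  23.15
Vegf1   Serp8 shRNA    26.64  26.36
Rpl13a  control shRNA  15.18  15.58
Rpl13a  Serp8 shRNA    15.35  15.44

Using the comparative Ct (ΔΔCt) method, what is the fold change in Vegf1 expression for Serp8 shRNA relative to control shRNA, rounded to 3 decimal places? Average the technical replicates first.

0.088

Mean Ct: Vegf1 control shRNA 22.980; Vegf1 Serp8 shRNA 26.500; Rpl13a control shRNA 15.380; Rpl13a Serp8 shRNA 15.395
ΔCt(control shRNA) = 22.980 − 15.380 = 7.600
ΔCt(Serp8 shRNA) = 26.500 − 15.395 = 11.105
ΔΔCt = 11.105 − 7.600 = 3.505
Fold change = 2^(−3.505) = 0.0881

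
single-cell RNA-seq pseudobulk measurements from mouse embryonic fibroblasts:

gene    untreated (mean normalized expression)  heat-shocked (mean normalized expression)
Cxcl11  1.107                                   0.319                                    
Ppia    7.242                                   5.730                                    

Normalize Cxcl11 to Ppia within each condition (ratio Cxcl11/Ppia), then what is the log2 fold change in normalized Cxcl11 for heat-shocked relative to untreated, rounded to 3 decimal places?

Cxcl11/Ppia (untreated) = 1.107 / 7.242 = 0.15286
Cxcl11/Ppia (heat-shocked) = 0.319 / 5.730 = 0.055672
Fold change = 0.055672 / 0.15286 = 0.3642
log2(0.3642) = -1.4572

-1.457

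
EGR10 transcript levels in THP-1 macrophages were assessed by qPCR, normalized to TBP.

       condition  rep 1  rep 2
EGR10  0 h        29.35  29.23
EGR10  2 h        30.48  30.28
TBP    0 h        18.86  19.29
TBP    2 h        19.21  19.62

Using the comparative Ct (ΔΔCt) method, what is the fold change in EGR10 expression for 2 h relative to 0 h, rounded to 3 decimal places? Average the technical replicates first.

Mean Ct: EGR10 0 h 29.290; EGR10 2 h 30.380; TBP 0 h 19.075; TBP 2 h 19.415
ΔCt(0 h) = 29.290 − 19.075 = 10.215
ΔCt(2 h) = 30.380 − 19.415 = 10.965
ΔΔCt = 10.965 − 10.215 = 0.750
Fold change = 2^(−0.750) = 0.5946

0.595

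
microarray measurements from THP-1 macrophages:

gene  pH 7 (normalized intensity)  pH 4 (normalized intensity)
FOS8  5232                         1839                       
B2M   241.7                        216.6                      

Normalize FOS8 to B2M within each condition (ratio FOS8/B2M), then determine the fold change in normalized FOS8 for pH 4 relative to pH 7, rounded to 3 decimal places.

0.392

FOS8/B2M (pH 7) = 5232 / 241.7 = 21.647
FOS8/B2M (pH 4) = 1839 / 216.6 = 8.4903
Fold change = 8.4903 / 21.647 = 0.3922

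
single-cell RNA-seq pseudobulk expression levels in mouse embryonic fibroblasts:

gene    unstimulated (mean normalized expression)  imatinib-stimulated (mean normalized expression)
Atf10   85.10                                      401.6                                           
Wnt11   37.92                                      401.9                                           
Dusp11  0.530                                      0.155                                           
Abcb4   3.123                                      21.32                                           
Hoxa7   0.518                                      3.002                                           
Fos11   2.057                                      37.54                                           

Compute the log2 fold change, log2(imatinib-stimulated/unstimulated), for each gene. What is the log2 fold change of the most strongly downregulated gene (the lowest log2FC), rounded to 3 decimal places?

-1.774

log2(401.6/85.10) = 2.239  (Atf10)
log2(401.9/37.92) = 3.406  (Wnt11)
log2(0.155/0.530) = -1.774  (Dusp11)
log2(21.32/3.123) = 2.771  (Abcb4)
log2(3.002/0.518) = 2.535  (Hoxa7)
log2(37.54/2.057) = 4.190  (Fos11)
Dusp11 is most strongly downregulated.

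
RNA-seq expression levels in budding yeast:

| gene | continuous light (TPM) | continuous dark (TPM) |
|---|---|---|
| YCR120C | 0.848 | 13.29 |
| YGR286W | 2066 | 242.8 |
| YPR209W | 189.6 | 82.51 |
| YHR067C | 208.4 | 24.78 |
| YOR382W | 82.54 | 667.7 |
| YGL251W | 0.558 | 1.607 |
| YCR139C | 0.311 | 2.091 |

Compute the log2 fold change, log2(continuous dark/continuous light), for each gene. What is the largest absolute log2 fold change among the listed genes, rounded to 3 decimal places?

log2(13.29/0.848) = 3.970  (YCR120C)
log2(242.8/2066) = -3.089  (YGR286W)
log2(82.51/189.6) = -1.200  (YPR209W)
log2(24.78/208.4) = -3.072  (YHR067C)
log2(667.7/82.54) = 3.016  (YOR382W)
log2(1.607/0.558) = 1.526  (YGL251W)
log2(2.091/0.311) = 2.749  (YCR139C)
The largest magnitude belongs to YCR120C.

3.970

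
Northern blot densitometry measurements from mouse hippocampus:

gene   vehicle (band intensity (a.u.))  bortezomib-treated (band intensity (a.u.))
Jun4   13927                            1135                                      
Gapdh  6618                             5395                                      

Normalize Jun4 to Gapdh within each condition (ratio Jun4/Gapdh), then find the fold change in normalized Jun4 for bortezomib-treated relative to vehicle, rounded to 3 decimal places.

Jun4/Gapdh (vehicle) = 13927 / 6618 = 2.1044
Jun4/Gapdh (bortezomib-treated) = 1135 / 5395 = 0.21038
Fold change = 0.21038 / 2.1044 = 0.1000

0.100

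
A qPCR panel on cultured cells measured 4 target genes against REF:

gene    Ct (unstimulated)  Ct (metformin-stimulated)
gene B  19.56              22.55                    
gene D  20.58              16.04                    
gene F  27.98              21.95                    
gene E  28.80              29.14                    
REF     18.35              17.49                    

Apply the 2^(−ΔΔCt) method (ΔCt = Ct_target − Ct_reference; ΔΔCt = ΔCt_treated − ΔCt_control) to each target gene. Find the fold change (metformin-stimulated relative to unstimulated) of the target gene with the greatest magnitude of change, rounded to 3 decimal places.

36.002

gene B: ΔΔCt = (22.55−17.49) − (19.56−18.35) = 5.06 − 1.21 = 3.85; fold change = 2^-3.85 = 0.069
gene D: ΔΔCt = (16.04−17.49) − (20.58−18.35) = -1.45 − 2.23 = -3.68; fold change = 2^3.68 = 12.817
gene F: ΔΔCt = (21.95−17.49) − (27.98−18.35) = 4.46 − 9.63 = -5.17; fold change = 2^5.17 = 36.002
gene E: ΔΔCt = (29.14−17.49) − (28.80−18.35) = 11.65 − 10.45 = 1.20; fold change = 2^-1.20 = 0.435
gene F has the largest |ΔΔCt| = 5.17.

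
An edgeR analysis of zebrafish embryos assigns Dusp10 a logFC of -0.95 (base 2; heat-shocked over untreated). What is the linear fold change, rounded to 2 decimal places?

Fold change = 2^(-0.95) = 0.518
That is, Dusp10 drops to 51.8% of the untreated level.

0.52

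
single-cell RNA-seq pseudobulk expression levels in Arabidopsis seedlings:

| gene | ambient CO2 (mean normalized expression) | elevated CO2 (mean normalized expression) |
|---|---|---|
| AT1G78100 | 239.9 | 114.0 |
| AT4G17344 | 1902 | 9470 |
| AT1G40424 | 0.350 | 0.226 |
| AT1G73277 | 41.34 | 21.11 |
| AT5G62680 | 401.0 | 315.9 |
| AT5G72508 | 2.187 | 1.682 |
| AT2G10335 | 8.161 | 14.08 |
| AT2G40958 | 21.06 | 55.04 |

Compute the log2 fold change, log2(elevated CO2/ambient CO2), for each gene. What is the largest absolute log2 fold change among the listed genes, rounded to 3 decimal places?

2.316

log2(114.0/239.9) = -1.073  (AT1G78100)
log2(9470/1902) = 2.316  (AT4G17344)
log2(0.226/0.350) = -0.631  (AT1G40424)
log2(21.11/41.34) = -0.970  (AT1G73277)
log2(315.9/401.0) = -0.344  (AT5G62680)
log2(1.682/2.187) = -0.379  (AT5G72508)
log2(14.08/8.161) = 0.787  (AT2G10335)
log2(55.04/21.06) = 1.386  (AT2G40958)
The largest magnitude belongs to AT4G17344.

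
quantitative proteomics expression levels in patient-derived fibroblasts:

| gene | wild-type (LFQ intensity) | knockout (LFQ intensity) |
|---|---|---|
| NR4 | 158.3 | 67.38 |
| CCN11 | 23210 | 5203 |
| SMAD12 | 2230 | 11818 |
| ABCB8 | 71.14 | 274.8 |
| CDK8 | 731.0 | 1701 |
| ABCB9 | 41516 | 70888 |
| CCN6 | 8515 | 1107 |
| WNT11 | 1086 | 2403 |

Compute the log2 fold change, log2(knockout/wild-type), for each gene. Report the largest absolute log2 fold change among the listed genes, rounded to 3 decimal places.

log2(67.38/158.3) = -1.232  (NR4)
log2(5203/23210) = -2.157  (CCN11)
log2(11818/2230) = 2.406  (SMAD12)
log2(274.8/71.14) = 1.950  (ABCB8)
log2(1701/731.0) = 1.218  (CDK8)
log2(70888/41516) = 0.772  (ABCB9)
log2(1107/8515) = -2.943  (CCN6)
log2(2403/1086) = 1.146  (WNT11)
The largest magnitude belongs to CCN6.

2.943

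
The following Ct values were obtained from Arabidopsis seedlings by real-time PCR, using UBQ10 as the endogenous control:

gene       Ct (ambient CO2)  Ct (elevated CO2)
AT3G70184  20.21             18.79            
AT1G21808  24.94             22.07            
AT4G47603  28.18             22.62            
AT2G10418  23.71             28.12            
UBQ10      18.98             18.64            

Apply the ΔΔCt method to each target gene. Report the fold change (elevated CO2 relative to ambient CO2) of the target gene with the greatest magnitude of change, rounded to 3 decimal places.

37.271

AT3G70184: ΔΔCt = (18.79−18.64) − (20.21−18.98) = 0.15 − 1.23 = -1.08; fold change = 2^1.08 = 2.114
AT1G21808: ΔΔCt = (22.07−18.64) − (24.94−18.98) = 3.43 − 5.96 = -2.53; fold change = 2^2.53 = 5.776
AT4G47603: ΔΔCt = (22.62−18.64) − (28.18−18.98) = 3.98 − 9.20 = -5.22; fold change = 2^5.22 = 37.271
AT2G10418: ΔΔCt = (28.12−18.64) − (23.71−18.98) = 9.48 − 4.73 = 4.75; fold change = 2^-4.75 = 0.037
AT4G47603 has the largest |ΔΔCt| = 5.22.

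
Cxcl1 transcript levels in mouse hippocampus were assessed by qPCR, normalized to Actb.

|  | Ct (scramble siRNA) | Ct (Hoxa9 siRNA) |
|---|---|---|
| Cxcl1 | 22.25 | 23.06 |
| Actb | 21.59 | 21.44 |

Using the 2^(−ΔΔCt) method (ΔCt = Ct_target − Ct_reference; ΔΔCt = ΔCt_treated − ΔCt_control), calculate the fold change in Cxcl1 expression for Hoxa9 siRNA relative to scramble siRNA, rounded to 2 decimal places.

0.51

ΔCt(scramble siRNA) = 22.250 − 21.590 = 0.660
ΔCt(Hoxa9 siRNA) = 23.060 − 21.440 = 1.620
ΔΔCt = 1.620 − 0.660 = 0.960
Fold change = 2^(−0.960) = 0.514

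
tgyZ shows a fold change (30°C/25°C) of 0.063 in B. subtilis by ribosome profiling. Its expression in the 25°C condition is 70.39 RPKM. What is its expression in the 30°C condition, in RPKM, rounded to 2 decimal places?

4.43

30°C expression = 70.39 × 0.063 = 4.43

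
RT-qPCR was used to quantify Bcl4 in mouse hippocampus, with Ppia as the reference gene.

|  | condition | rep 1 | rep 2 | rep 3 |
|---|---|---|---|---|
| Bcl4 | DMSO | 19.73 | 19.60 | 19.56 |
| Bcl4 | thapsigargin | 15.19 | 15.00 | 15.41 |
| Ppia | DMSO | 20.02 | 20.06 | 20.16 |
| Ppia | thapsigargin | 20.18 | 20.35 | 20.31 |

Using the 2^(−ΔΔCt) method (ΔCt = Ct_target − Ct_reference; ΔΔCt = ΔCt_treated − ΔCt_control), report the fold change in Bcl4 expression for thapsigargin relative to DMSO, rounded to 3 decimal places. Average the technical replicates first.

24.761

Mean Ct: Bcl4 DMSO 19.630; Bcl4 thapsigargin 15.200; Ppia DMSO 20.080; Ppia thapsigargin 20.280
ΔCt(DMSO) = 19.630 − 20.080 = -0.450
ΔCt(thapsigargin) = 15.200 − 20.280 = -5.080
ΔΔCt = -5.080 − (-0.450) = -4.630
Fold change = 2^(−(-4.630)) = 2^4.630 = 24.7610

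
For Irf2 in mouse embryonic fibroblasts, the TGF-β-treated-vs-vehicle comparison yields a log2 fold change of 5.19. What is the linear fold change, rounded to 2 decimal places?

Fold change = 2^(5.19) = 36.504

36.50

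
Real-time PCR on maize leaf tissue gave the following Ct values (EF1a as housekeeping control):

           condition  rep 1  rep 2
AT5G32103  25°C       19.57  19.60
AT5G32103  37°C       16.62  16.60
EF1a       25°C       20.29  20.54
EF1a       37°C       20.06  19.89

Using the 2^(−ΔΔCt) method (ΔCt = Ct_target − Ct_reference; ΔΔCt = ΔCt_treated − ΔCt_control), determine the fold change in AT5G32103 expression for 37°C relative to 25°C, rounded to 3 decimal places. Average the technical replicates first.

5.796

Mean Ct: AT5G32103 25°C 19.585; AT5G32103 37°C 16.610; EF1a 25°C 20.415; EF1a 37°C 19.975
ΔCt(25°C) = 19.585 − 20.415 = -0.830
ΔCt(37°C) = 16.610 − 19.975 = -3.365
ΔΔCt = -3.365 − (-0.830) = -2.535
Fold change = 2^(−(-2.535)) = 2^2.535 = 5.7958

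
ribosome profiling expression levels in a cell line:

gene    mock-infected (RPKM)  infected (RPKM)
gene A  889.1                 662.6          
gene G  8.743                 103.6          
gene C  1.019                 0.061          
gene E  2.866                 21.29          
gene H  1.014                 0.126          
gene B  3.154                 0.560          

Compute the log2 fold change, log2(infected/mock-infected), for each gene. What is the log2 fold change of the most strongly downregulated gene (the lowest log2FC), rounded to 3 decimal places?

-4.062

log2(662.6/889.1) = -0.424  (gene A)
log2(103.6/8.743) = 3.567  (gene G)
log2(0.061/1.019) = -4.062  (gene C)
log2(21.29/2.866) = 2.893  (gene E)
log2(0.126/1.014) = -3.009  (gene H)
log2(0.560/3.154) = -2.494  (gene B)
gene C is most strongly downregulated.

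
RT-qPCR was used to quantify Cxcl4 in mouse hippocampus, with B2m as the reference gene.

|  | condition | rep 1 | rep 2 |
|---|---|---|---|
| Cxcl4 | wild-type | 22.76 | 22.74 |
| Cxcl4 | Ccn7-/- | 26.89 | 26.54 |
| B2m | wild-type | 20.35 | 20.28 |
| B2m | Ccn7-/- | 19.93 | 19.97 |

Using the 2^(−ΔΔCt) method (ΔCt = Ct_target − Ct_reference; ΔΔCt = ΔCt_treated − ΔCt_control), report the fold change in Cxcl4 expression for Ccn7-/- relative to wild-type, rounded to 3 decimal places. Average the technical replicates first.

Mean Ct: Cxcl4 wild-type 22.750; Cxcl4 Ccn7-/- 26.715; B2m wild-type 20.315; B2m Ccn7-/- 19.950
ΔCt(wild-type) = 22.750 − 20.315 = 2.435
ΔCt(Ccn7-/-) = 26.715 − 19.950 = 6.765
ΔΔCt = 6.765 − 2.435 = 4.330
Fold change = 2^(−4.330) = 0.0497

0.050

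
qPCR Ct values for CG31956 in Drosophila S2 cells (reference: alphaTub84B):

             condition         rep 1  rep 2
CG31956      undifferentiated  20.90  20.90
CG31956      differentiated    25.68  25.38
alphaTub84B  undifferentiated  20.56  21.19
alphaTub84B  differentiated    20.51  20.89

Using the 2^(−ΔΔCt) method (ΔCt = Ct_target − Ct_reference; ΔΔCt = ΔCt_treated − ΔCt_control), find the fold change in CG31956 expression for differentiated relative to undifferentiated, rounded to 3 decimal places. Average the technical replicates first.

Mean Ct: CG31956 undifferentiated 20.900; CG31956 differentiated 25.530; alphaTub84B undifferentiated 20.875; alphaTub84B differentiated 20.700
ΔCt(undifferentiated) = 20.900 − 20.875 = 0.025
ΔCt(differentiated) = 25.530 − 20.700 = 4.830
ΔΔCt = 4.830 − 0.025 = 4.805
Fold change = 2^(−4.805) = 0.0358

0.036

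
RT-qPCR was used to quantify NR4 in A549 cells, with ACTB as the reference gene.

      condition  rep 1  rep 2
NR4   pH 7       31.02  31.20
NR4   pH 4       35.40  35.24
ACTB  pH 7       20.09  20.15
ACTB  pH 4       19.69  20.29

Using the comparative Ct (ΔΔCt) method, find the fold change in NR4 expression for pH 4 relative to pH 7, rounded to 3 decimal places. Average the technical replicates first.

0.049

Mean Ct: NR4 pH 7 31.110; NR4 pH 4 35.320; ACTB pH 7 20.120; ACTB pH 4 19.990
ΔCt(pH 7) = 31.110 − 20.120 = 10.990
ΔCt(pH 4) = 35.320 − 19.990 = 15.330
ΔΔCt = 15.330 − 10.990 = 4.340
Fold change = 2^(−4.340) = 0.0494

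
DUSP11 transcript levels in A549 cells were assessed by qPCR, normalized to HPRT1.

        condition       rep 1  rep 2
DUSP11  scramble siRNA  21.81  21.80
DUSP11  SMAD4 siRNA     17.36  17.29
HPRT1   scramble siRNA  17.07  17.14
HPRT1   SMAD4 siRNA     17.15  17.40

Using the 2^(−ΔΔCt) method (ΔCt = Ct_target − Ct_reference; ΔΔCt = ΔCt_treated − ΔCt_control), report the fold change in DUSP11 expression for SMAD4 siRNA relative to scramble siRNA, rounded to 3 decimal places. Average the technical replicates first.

25.107

Mean Ct: DUSP11 scramble siRNA 21.805; DUSP11 SMAD4 siRNA 17.325; HPRT1 scramble siRNA 17.105; HPRT1 SMAD4 siRNA 17.275
ΔCt(scramble siRNA) = 21.805 − 17.105 = 4.700
ΔCt(SMAD4 siRNA) = 17.325 − 17.275 = 0.050
ΔΔCt = 0.050 − 4.700 = -4.650
Fold change = 2^(−(-4.650)) = 2^4.650 = 25.1067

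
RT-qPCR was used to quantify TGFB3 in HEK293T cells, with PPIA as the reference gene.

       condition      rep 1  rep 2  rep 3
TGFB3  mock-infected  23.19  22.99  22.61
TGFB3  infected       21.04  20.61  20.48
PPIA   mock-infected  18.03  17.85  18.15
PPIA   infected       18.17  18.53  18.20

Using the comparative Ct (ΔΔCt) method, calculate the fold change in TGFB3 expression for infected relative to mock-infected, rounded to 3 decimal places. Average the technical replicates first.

5.696

Mean Ct: TGFB3 mock-infected 22.930; TGFB3 infected 20.710; PPIA mock-infected 18.010; PPIA infected 18.300
ΔCt(mock-infected) = 22.930 − 18.010 = 4.920
ΔCt(infected) = 20.710 − 18.300 = 2.410
ΔΔCt = 2.410 − 4.920 = -2.510
Fold change = 2^(−(-2.510)) = 2^2.510 = 5.6962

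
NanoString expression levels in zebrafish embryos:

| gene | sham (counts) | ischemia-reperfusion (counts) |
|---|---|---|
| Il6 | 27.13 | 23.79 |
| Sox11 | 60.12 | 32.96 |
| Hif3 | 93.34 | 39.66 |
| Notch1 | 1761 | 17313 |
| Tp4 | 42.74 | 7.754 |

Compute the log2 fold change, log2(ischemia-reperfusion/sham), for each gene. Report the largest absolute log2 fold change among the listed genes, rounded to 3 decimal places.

3.297

log2(23.79/27.13) = -0.190  (Il6)
log2(32.96/60.12) = -0.867  (Sox11)
log2(39.66/93.34) = -1.235  (Hif3)
log2(17313/1761) = 3.297  (Notch1)
log2(7.754/42.74) = -2.463  (Tp4)
The largest magnitude belongs to Notch1.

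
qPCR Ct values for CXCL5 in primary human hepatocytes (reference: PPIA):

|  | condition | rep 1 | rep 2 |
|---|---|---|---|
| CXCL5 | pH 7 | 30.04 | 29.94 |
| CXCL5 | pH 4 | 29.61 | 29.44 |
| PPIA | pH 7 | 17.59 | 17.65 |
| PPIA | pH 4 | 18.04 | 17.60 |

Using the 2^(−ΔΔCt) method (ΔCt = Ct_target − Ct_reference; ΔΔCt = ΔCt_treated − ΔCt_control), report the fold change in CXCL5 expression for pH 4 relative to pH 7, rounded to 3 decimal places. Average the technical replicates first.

1.586

Mean Ct: CXCL5 pH 7 29.990; CXCL5 pH 4 29.525; PPIA pH 7 17.620; PPIA pH 4 17.820
ΔCt(pH 7) = 29.990 − 17.620 = 12.370
ΔCt(pH 4) = 29.525 − 17.820 = 11.705
ΔΔCt = 11.705 − 12.370 = -0.665
Fold change = 2^(−(-0.665)) = 2^0.665 = 1.5856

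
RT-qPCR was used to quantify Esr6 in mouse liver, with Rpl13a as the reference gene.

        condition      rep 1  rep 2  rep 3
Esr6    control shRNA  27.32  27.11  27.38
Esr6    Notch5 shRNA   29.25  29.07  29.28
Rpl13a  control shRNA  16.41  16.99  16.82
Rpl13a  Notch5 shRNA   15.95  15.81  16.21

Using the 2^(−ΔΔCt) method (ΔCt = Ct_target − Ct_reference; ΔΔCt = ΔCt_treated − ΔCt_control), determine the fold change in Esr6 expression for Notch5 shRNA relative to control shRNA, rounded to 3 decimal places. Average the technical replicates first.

Mean Ct: Esr6 control shRNA 27.270; Esr6 Notch5 shRNA 29.200; Rpl13a control shRNA 16.740; Rpl13a Notch5 shRNA 15.990
ΔCt(control shRNA) = 27.270 − 16.740 = 10.530
ΔCt(Notch5 shRNA) = 29.200 − 15.990 = 13.210
ΔΔCt = 13.210 − 10.530 = 2.680
Fold change = 2^(−2.680) = 0.1560

0.156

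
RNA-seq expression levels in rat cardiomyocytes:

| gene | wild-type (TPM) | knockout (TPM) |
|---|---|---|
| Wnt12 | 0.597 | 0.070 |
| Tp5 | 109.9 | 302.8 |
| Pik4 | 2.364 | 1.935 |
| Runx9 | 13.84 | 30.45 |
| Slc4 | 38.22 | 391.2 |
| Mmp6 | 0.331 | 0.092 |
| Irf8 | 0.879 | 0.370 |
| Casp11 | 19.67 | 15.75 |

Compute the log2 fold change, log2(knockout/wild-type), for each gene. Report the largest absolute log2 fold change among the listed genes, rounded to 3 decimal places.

log2(0.070/0.597) = -3.092  (Wnt12)
log2(302.8/109.9) = 1.462  (Tp5)
log2(1.935/2.364) = -0.289  (Pik4)
log2(30.45/13.84) = 1.138  (Runx9)
log2(391.2/38.22) = 3.356  (Slc4)
log2(0.092/0.331) = -1.847  (Mmp6)
log2(0.370/0.879) = -1.248  (Irf8)
log2(15.75/19.67) = -0.321  (Casp11)
The largest magnitude belongs to Slc4.

3.356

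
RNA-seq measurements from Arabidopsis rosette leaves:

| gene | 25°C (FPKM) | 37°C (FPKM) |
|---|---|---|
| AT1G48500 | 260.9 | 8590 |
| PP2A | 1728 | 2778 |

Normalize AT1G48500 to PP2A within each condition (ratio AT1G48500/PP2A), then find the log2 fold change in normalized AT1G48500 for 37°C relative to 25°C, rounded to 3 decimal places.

AT1G48500/PP2A (25°C) = 260.9 / 1728 = 0.15098
AT1G48500/PP2A (37°C) = 8590 / 2778 = 3.0922
Fold change = 3.0922 / 0.15098 = 20.4800
log2(20.4800) = 4.3561

4.356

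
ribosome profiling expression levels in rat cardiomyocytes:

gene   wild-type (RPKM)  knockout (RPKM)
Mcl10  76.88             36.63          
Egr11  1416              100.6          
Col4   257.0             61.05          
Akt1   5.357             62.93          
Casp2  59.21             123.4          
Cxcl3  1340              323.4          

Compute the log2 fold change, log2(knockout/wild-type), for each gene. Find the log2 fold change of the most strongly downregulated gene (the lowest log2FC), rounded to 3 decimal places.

-3.815

log2(36.63/76.88) = -1.070  (Mcl10)
log2(100.6/1416) = -3.815  (Egr11)
log2(61.05/257.0) = -2.074  (Col4)
log2(62.93/5.357) = 3.554  (Akt1)
log2(123.4/59.21) = 1.059  (Casp2)
log2(323.4/1340) = -2.051  (Cxcl3)
Egr11 is most strongly downregulated.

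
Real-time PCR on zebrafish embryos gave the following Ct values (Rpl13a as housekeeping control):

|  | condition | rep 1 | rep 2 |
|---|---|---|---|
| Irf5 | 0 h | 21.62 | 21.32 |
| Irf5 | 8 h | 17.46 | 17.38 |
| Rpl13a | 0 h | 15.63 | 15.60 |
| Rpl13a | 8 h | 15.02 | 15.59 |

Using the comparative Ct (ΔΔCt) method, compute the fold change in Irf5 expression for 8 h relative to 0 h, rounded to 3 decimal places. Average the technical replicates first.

Mean Ct: Irf5 0 h 21.470; Irf5 8 h 17.420; Rpl13a 0 h 15.615; Rpl13a 8 h 15.305
ΔCt(0 h) = 21.470 − 15.615 = 5.855
ΔCt(8 h) = 17.420 − 15.305 = 2.115
ΔΔCt = 2.115 − 5.855 = -3.740
Fold change = 2^(−(-3.740)) = 2^3.740 = 13.3614

13.361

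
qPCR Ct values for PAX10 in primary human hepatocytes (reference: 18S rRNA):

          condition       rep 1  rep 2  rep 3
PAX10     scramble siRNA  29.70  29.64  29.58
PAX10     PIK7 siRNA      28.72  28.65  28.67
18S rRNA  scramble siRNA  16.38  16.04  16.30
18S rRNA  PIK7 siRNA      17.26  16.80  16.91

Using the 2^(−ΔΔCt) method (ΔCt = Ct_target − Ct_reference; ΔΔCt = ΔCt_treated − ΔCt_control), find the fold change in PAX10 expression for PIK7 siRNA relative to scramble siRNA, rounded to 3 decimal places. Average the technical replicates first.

3.272

Mean Ct: PAX10 scramble siRNA 29.640; PAX10 PIK7 siRNA 28.680; 18S rRNA scramble siRNA 16.240; 18S rRNA PIK7 siRNA 16.990
ΔCt(scramble siRNA) = 29.640 − 16.240 = 13.400
ΔCt(PIK7 siRNA) = 28.680 − 16.990 = 11.690
ΔΔCt = 11.690 − 13.400 = -1.710
Fold change = 2^(−(-1.710)) = 2^1.710 = 3.2716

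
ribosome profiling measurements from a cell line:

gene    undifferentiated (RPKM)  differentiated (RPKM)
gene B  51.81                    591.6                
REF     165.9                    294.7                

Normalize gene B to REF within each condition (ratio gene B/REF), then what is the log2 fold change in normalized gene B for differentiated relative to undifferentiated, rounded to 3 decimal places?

2.684

gene B/REF (undifferentiated) = 51.81 / 165.9 = 0.3123
gene B/REF (differentiated) = 591.6 / 294.7 = 2.0075
Fold change = 2.0075 / 0.3123 = 6.4281
log2(6.4281) = 2.6844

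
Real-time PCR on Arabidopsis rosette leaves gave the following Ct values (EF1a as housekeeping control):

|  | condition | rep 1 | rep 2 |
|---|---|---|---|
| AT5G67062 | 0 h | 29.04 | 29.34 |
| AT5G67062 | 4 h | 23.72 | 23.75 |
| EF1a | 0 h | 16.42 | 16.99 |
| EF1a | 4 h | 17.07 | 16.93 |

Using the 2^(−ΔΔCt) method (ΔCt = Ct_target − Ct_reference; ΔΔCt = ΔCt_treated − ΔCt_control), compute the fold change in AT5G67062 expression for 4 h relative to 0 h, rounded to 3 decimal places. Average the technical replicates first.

53.817

Mean Ct: AT5G67062 0 h 29.190; AT5G67062 4 h 23.735; EF1a 0 h 16.705; EF1a 4 h 17.000
ΔCt(0 h) = 29.190 − 16.705 = 12.485
ΔCt(4 h) = 23.735 − 17.000 = 6.735
ΔΔCt = 6.735 − 12.485 = -5.750
Fold change = 2^(−(-5.750)) = 2^5.750 = 53.8174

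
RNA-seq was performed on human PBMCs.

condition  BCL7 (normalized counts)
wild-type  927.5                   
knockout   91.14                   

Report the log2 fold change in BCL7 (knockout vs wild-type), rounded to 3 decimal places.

-3.347

Fold change = 91.14 / 927.5 = 0.0983
log2(0.0983) = -3.3472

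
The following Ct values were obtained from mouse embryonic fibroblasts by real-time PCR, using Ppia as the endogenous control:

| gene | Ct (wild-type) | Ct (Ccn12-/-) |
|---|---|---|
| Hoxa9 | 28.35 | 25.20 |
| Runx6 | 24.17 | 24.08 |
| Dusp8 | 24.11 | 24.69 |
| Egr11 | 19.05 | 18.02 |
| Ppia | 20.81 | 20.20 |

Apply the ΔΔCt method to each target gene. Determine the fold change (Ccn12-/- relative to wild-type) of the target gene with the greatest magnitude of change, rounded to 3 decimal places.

Hoxa9: ΔΔCt = (25.20−20.20) − (28.35−20.81) = 5.00 − 7.54 = -2.54; fold change = 2^2.54 = 5.816
Runx6: ΔΔCt = (24.08−20.20) − (24.17−20.81) = 3.88 − 3.36 = 0.52; fold change = 2^-0.52 = 0.697
Dusp8: ΔΔCt = (24.69−20.20) − (24.11−20.81) = 4.49 − 3.30 = 1.19; fold change = 2^-1.19 = 0.438
Egr11: ΔΔCt = (18.02−20.20) − (19.05−20.81) = -2.18 − (-1.76) = -0.42; fold change = 2^0.42 = 1.338
Hoxa9 has the largest |ΔΔCt| = 2.54.

5.816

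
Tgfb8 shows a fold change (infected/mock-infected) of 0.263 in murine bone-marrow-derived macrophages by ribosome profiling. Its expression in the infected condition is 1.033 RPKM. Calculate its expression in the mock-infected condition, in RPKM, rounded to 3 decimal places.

3.928

mock-infected expression = 1.033 / 0.263 = 3.928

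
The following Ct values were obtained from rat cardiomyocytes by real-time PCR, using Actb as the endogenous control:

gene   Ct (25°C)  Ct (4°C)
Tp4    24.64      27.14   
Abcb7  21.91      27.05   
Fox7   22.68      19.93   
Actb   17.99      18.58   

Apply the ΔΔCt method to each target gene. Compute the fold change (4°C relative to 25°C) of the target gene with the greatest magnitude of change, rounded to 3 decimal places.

0.043

Tp4: ΔΔCt = (27.14−18.58) − (24.64−17.99) = 8.56 − 6.65 = 1.91; fold change = 2^-1.91 = 0.266
Abcb7: ΔΔCt = (27.05−18.58) − (21.91−17.99) = 8.47 − 3.92 = 4.55; fold change = 2^-4.55 = 0.043
Fox7: ΔΔCt = (19.93−18.58) − (22.68−17.99) = 1.35 − 4.69 = -3.34; fold change = 2^3.34 = 10.126
Abcb7 has the largest |ΔΔCt| = 4.55.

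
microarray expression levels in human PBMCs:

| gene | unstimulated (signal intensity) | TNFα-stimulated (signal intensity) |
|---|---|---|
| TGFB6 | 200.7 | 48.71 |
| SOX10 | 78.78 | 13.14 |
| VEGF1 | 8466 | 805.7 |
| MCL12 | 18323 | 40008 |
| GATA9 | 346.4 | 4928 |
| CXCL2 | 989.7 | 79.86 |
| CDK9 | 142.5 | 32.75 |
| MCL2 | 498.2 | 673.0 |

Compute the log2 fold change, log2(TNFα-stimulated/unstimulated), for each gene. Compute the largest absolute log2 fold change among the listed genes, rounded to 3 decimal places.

log2(48.71/200.7) = -2.043  (TGFB6)
log2(13.14/78.78) = -2.584  (SOX10)
log2(805.7/8466) = -3.393  (VEGF1)
log2(40008/18323) = 1.127  (MCL12)
log2(4928/346.4) = 3.830  (GATA9)
log2(79.86/989.7) = -3.631  (CXCL2)
log2(32.75/142.5) = -2.121  (CDK9)
log2(673.0/498.2) = 0.434  (MCL2)
The largest magnitude belongs to GATA9.

3.830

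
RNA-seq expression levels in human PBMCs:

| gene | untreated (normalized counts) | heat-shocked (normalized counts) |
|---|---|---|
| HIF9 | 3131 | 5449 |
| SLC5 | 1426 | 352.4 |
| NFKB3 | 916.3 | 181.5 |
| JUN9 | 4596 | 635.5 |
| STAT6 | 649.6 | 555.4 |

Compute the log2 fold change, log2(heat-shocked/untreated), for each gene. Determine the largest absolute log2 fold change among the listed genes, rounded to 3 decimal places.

log2(5449/3131) = 0.799  (HIF9)
log2(352.4/1426) = -2.017  (SLC5)
log2(181.5/916.3) = -2.336  (NFKB3)
log2(635.5/4596) = -2.854  (JUN9)
log2(555.4/649.6) = -0.226  (STAT6)
The largest magnitude belongs to JUN9.

2.854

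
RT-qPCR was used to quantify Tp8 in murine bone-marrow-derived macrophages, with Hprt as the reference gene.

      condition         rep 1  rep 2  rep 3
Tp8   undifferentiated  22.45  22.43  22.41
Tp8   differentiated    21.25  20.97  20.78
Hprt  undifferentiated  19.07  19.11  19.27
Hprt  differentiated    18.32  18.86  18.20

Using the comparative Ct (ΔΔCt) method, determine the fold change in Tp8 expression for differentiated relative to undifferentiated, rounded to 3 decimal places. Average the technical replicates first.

1.670

Mean Ct: Tp8 undifferentiated 22.430; Tp8 differentiated 21.000; Hprt undifferentiated 19.150; Hprt differentiated 18.460
ΔCt(undifferentiated) = 22.430 − 19.150 = 3.280
ΔCt(differentiated) = 21.000 − 18.460 = 2.540
ΔΔCt = 2.540 − 3.280 = -0.740
Fold change = 2^(−(-0.740)) = 2^0.740 = 1.6702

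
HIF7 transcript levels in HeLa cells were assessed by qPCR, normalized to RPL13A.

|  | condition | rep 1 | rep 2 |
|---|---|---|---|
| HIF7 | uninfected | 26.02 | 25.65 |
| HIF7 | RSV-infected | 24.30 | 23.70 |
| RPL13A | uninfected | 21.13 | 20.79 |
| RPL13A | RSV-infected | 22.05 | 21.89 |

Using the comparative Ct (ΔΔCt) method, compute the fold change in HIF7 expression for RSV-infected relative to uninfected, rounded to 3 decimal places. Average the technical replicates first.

7.185

Mean Ct: HIF7 uninfected 25.835; HIF7 RSV-infected 24.000; RPL13A uninfected 20.960; RPL13A RSV-infected 21.970
ΔCt(uninfected) = 25.835 − 20.960 = 4.875
ΔCt(RSV-infected) = 24.000 − 21.970 = 2.030
ΔΔCt = 2.030 − 4.875 = -2.845
Fold change = 2^(−(-2.845)) = 2^2.845 = 7.1851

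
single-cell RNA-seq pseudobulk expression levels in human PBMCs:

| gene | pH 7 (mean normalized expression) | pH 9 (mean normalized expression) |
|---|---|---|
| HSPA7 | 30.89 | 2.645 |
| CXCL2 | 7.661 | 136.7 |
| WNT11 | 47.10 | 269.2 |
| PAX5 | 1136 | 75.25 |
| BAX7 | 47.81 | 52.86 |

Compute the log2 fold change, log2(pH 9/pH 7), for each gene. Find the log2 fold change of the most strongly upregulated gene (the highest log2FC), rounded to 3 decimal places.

log2(2.645/30.89) = -3.546  (HSPA7)
log2(136.7/7.661) = 4.157  (CXCL2)
log2(269.2/47.10) = 2.515  (WNT11)
log2(75.25/1136) = -3.916  (PAX5)
log2(52.86/47.81) = 0.145  (BAX7)
CXCL2 is most strongly upregulated.

4.157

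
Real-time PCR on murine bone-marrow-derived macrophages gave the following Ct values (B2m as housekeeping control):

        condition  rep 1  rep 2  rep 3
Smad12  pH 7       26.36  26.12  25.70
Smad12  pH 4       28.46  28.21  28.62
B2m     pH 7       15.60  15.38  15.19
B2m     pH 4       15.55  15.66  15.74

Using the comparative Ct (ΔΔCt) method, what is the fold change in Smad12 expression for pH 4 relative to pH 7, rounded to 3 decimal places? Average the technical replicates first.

0.232

Mean Ct: Smad12 pH 7 26.060; Smad12 pH 4 28.430; B2m pH 7 15.390; B2m pH 4 15.650
ΔCt(pH 7) = 26.060 − 15.390 = 10.670
ΔCt(pH 4) = 28.430 − 15.650 = 12.780
ΔΔCt = 12.780 − 10.670 = 2.110
Fold change = 2^(−2.110) = 0.2316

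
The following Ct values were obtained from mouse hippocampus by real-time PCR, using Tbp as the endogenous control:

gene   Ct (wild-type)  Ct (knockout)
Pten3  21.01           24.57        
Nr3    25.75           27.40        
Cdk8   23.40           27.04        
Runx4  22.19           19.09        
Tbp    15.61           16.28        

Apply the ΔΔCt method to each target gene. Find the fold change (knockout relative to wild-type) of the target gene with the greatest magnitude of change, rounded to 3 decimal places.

Pten3: ΔΔCt = (24.57−16.28) − (21.01−15.61) = 8.29 − 5.40 = 2.89; fold change = 2^-2.89 = 0.135
Nr3: ΔΔCt = (27.40−16.28) − (25.75−15.61) = 11.12 − 10.14 = 0.98; fold change = 2^-0.98 = 0.507
Cdk8: ΔΔCt = (27.04−16.28) − (23.40−15.61) = 10.76 − 7.79 = 2.97; fold change = 2^-2.97 = 0.128
Runx4: ΔΔCt = (19.09−16.28) − (22.19−15.61) = 2.81 − 6.58 = -3.77; fold change = 2^3.77 = 13.642
Runx4 has the largest |ΔΔCt| = 3.77.

13.642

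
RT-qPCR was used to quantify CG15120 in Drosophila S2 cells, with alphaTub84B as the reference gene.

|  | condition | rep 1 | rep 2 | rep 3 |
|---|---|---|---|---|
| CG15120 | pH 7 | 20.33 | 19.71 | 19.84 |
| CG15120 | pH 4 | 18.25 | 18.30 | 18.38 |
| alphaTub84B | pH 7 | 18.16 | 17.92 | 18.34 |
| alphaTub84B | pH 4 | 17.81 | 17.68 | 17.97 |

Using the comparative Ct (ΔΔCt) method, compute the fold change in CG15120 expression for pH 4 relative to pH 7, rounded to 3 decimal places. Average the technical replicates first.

Mean Ct: CG15120 pH 7 19.960; CG15120 pH 4 18.310; alphaTub84B pH 7 18.140; alphaTub84B pH 4 17.820
ΔCt(pH 7) = 19.960 − 18.140 = 1.820
ΔCt(pH 4) = 18.310 − 17.820 = 0.490
ΔΔCt = 0.490 − 1.820 = -1.330
Fold change = 2^(−(-1.330)) = 2^1.330 = 2.5140

2.514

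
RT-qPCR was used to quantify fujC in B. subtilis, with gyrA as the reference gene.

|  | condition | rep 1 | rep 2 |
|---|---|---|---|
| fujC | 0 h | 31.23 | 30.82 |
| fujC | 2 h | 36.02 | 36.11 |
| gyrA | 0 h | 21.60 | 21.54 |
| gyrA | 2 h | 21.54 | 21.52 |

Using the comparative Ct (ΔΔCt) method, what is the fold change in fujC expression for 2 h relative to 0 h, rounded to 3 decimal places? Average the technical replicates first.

0.030

Mean Ct: fujC 0 h 31.025; fujC 2 h 36.065; gyrA 0 h 21.570; gyrA 2 h 21.530
ΔCt(0 h) = 31.025 − 21.570 = 9.455
ΔCt(2 h) = 36.065 − 21.530 = 14.535
ΔΔCt = 14.535 − 9.455 = 5.080
Fold change = 2^(−5.080) = 0.0296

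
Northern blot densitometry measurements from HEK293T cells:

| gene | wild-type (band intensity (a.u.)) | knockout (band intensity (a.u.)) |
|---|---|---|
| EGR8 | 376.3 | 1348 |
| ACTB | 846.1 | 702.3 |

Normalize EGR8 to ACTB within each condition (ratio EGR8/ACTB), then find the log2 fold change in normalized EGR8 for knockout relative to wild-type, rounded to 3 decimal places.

2.110

EGR8/ACTB (wild-type) = 376.3 / 846.1 = 0.44475
EGR8/ACTB (knockout) = 1348 / 702.3 = 1.9194
Fold change = 1.9194 / 0.44475 = 4.3157
log2(4.3157) = 2.1096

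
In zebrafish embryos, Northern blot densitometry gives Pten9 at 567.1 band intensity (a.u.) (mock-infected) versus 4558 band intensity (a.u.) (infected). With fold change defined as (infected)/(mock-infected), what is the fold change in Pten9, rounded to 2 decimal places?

Fold change = 4558 / 567.1 = 8.037
Pten9 is upregulated.

8.04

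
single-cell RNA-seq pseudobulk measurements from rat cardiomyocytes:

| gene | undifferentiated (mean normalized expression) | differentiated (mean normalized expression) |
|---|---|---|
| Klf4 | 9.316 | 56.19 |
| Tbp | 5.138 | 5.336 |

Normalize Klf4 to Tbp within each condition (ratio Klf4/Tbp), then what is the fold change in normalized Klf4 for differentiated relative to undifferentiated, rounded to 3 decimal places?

5.808

Klf4/Tbp (undifferentiated) = 9.316 / 5.138 = 1.8132
Klf4/Tbp (differentiated) = 56.19 / 5.336 = 10.53
Fold change = 10.53 / 1.8132 = 5.8077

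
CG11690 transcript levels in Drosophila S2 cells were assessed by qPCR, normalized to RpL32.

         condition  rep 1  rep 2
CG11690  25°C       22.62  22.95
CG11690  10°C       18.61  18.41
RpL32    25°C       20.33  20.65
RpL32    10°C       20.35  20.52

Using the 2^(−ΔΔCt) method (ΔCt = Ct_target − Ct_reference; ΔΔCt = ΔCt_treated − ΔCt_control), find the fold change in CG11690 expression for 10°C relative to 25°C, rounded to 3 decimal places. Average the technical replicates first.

18.636

Mean Ct: CG11690 25°C 22.785; CG11690 10°C 18.510; RpL32 25°C 20.490; RpL32 10°C 20.435
ΔCt(25°C) = 22.785 − 20.490 = 2.295
ΔCt(10°C) = 18.510 − 20.435 = -1.925
ΔΔCt = -1.925 − 2.295 = -4.220
Fold change = 2^(−(-4.220)) = 2^4.220 = 18.6357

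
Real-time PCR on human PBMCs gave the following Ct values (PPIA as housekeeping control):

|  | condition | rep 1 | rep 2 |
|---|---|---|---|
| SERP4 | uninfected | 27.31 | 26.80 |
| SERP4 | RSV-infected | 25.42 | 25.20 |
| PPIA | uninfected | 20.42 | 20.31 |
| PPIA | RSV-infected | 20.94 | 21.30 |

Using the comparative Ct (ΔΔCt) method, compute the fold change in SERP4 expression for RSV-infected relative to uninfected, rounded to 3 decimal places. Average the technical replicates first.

Mean Ct: SERP4 uninfected 27.055; SERP4 RSV-infected 25.310; PPIA uninfected 20.365; PPIA RSV-infected 21.120
ΔCt(uninfected) = 27.055 − 20.365 = 6.690
ΔCt(RSV-infected) = 25.310 − 21.120 = 4.190
ΔΔCt = 4.190 − 6.690 = -2.500
Fold change = 2^(−(-2.500)) = 2^2.500 = 5.6569

5.657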